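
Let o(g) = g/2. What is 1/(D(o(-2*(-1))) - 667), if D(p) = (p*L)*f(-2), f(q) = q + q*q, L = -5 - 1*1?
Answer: -1/679 ≈ -0.0014728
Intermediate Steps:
L = -6 (L = -5 - 1 = -6)
f(q) = q + q²
o(g) = g/2 (o(g) = g*(½) = g/2)
D(p) = -12*p (D(p) = (p*(-6))*(-2*(1 - 2)) = (-6*p)*(-2*(-1)) = -6*p*2 = -12*p)
1/(D(o(-2*(-1))) - 667) = 1/(-6*(-2*(-1)) - 667) = 1/(-6*2 - 667) = 1/(-12*1 - 667) = 1/(-12 - 667) = 1/(-679) = -1/679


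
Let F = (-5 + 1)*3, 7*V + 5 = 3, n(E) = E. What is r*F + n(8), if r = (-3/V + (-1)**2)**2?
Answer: -1579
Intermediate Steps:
V = -2/7 (V = -5/7 + (1/7)*3 = -5/7 + 3/7 = -2/7 ≈ -0.28571)
F = -12 (F = -4*3 = -12)
r = 529/4 (r = (-3/(-2/7) + (-1)**2)**2 = (-3*(-7/2) + 1)**2 = (21/2 + 1)**2 = (23/2)**2 = 529/4 ≈ 132.25)
r*F + n(8) = (529/4)*(-12) + 8 = -1587 + 8 = -1579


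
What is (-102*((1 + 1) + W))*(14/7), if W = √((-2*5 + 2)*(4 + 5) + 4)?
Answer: -408 - 408*I*√17 ≈ -408.0 - 1682.2*I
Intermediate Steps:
W = 2*I*√17 (W = √((-10 + 2)*9 + 4) = √(-8*9 + 4) = √(-72 + 4) = √(-68) = 2*I*√17 ≈ 8.2462*I)
(-102*((1 + 1) + W))*(14/7) = (-102*((1 + 1) + 2*I*√17))*(14/7) = (-102*(2 + 2*I*√17))*(14*(⅐)) = -17*(12 + 12*I*√17)*2 = (-204 - 204*I*√17)*2 = -408 - 408*I*√17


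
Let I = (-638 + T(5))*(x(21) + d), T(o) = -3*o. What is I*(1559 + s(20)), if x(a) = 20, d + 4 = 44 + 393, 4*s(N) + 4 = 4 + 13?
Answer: -1848510441/4 ≈ -4.6213e+8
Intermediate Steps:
s(N) = 13/4 (s(N) = -1 + (4 + 13)/4 = -1 + (1/4)*17 = -1 + 17/4 = 13/4)
d = 433 (d = -4 + (44 + 393) = -4 + 437 = 433)
I = -295809 (I = (-638 - 3*5)*(20 + 433) = (-638 - 15)*453 = -653*453 = -295809)
I*(1559 + s(20)) = -295809*(1559 + 13/4) = -295809*6249/4 = -1848510441/4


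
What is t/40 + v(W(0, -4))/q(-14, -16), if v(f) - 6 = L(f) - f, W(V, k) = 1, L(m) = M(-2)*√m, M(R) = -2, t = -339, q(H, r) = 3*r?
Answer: -683/80 ≈ -8.5375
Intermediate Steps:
L(m) = -2*√m
v(f) = 6 - f - 2*√f (v(f) = 6 + (-2*√f - f) = 6 + (-f - 2*√f) = 6 - f - 2*√f)
t/40 + v(W(0, -4))/q(-14, -16) = -339/40 + (6 - 1*1 - 2*√1)/((3*(-16))) = -339*1/40 + (6 - 1 - 2*1)/(-48) = -339/40 + (6 - 1 - 2)*(-1/48) = -339/40 + 3*(-1/48) = -339/40 - 1/16 = -683/80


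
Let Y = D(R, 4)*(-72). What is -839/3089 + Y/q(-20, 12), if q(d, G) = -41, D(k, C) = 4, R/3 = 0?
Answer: 855233/126649 ≈ 6.7528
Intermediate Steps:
R = 0 (R = 3*0 = 0)
Y = -288 (Y = 4*(-72) = -288)
-839/3089 + Y/q(-20, 12) = -839/3089 - 288/(-41) = -839*1/3089 - 288*(-1/41) = -839/3089 + 288/41 = 855233/126649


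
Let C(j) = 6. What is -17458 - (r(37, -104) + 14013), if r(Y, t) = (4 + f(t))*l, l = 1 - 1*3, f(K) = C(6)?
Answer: -31451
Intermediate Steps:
f(K) = 6
l = -2 (l = 1 - 3 = -2)
r(Y, t) = -20 (r(Y, t) = (4 + 6)*(-2) = 10*(-2) = -20)
-17458 - (r(37, -104) + 14013) = -17458 - (-20 + 14013) = -17458 - 1*13993 = -17458 - 13993 = -31451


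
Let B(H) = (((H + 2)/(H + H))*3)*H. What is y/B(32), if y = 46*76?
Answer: 3496/51 ≈ 68.549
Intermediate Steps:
y = 3496
B(H) = 3 + 3*H/2 (B(H) = (((2 + H)/((2*H)))*3)*H = (((2 + H)*(1/(2*H)))*3)*H = (((2 + H)/(2*H))*3)*H = (3*(2 + H)/(2*H))*H = 3 + 3*H/2)
y/B(32) = 3496/(3 + (3/2)*32) = 3496/(3 + 48) = 3496/51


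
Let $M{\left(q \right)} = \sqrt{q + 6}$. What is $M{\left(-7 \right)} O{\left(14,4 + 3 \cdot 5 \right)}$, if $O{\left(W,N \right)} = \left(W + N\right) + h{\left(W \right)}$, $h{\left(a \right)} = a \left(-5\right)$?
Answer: $- 37 i \approx - 37.0 i$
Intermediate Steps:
$h{\left(a \right)} = - 5 a$
$O{\left(W,N \right)} = N - 4 W$ ($O{\left(W,N \right)} = \left(W + N\right) - 5 W = \left(N + W\right) - 5 W = N - 4 W$)
$M{\left(q \right)} = \sqrt{6 + q}$
$M{\left(-7 \right)} O{\left(14,4 + 3 \cdot 5 \right)} = \sqrt{6 - 7} \left(\left(4 + 3 \cdot 5\right) - 56\right) = \sqrt{-1} \left(\left(4 + 15\right) - 56\right) = i \left(19 - 56\right) = i \left(-37\right) = - 37 i$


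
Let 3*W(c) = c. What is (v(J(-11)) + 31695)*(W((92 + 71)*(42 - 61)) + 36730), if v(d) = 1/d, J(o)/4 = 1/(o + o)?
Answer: 6787447247/6 ≈ 1.1312e+9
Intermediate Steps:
W(c) = c/3
J(o) = 2/o (J(o) = 4/(o + o) = 4/((2*o)) = 4*(1/(2*o)) = 2/o)
(v(J(-11)) + 31695)*(W((92 + 71)*(42 - 61)) + 36730) = (1/(2/(-11)) + 31695)*(((92 + 71)*(42 - 61))/3 + 36730) = (1/(2*(-1/11)) + 31695)*((163*(-19))/3 + 36730) = (1/(-2/11) + 31695)*((1/3)*(-3097) + 36730) = (-11/2 + 31695)*(-3097/3 + 36730) = (63379/2)*(107093/3) = 6787447247/6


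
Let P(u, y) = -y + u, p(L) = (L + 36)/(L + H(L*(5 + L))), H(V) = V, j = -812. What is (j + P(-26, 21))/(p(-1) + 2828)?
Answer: -859/2821 ≈ -0.30450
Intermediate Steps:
p(L) = (36 + L)/(L + L*(5 + L)) (p(L) = (L + 36)/(L + L*(5 + L)) = (36 + L)/(L + L*(5 + L)))
P(u, y) = u - y
(j + P(-26, 21))/(p(-1) + 2828) = (-812 + (-26 - 1*21))/((36 - 1)/((-1)*(6 - 1)) + 2828) = (-812 + (-26 - 21))/(-1*35/5 + 2828) = (-812 - 47)/(-1*1/5*35 + 2828) = -859/(-7 + 2828) = -859/2821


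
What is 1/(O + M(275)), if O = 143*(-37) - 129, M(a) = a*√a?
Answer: -1084/1715905 - 55*√11/343181 ≈ -0.0011633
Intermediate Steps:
M(a) = a^(3/2)
O = -5420 (O = -5291 - 129 = -5420)
1/(O + M(275)) = 1/(-5420 + 275^(3/2)) = 1/(-5420 + 1375*√11)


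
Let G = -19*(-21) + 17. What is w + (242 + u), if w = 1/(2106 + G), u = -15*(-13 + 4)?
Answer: 950795/2522 ≈ 377.00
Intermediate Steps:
u = 135 (u = -15*(-9) = 135)
G = 416 (G = 399 + 17 = 416)
w = 1/2522 (w = 1/(2106 + 416) = 1/2522 ≈ 0.00039651)
w + (242 + u) = 1/2522 + (242 + 135) = 1/2522 + 377 = 950795/2522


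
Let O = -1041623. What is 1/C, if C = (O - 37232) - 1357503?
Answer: -1/2436358 ≈ -4.1045e-7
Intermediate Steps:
C = -2436358 (C = (-1041623 - 37232) - 1357503 = -1078855 - 1357503 = -2436358)
1/C = 1/(-2436358) = -1/2436358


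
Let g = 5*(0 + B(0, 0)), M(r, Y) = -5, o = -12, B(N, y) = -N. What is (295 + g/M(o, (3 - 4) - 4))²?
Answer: 87025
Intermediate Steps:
g = 0 (g = 5*(0 - 1*0) = 5*(0 + 0) = 5*0 = 0)
(295 + g/M(o, (3 - 4) - 4))² = (295 + 0/(-5))² = (295 + 0*(-⅕))² = (295 + 0)² = 295² = 87025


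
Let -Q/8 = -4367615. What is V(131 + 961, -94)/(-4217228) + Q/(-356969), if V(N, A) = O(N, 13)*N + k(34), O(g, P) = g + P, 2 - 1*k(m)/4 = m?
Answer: -36946130172817/376354915483 ≈ -98.168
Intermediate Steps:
Q = 34940920 (Q = -8*(-4367615) = 34940920)
k(m) = 8 - 4*m
O(g, P) = P + g
V(N, A) = -128 + N*(13 + N) (V(N, A) = (13 + N)*N + (8 - 4*34) = N*(13 + N) + (8 - 136) = N*(13 + N) - 128 = -128 + N*(13 + N))
V(131 + 961, -94)/(-4217228) + Q/(-356969) = (-128 + (131 + 961)*(13 + (131 + 961)))/(-4217228) + 34940920/(-356969) = (-128 + 1092*(13 + 1092))*(-1/4217228) + 34940920*(-1/356969) = (-128 + 1092*1105)*(-1/4217228) - 34940920/356969 = (-128 + 1206660)*(-1/4217228) - 34940920/356969 = 1206532*(-1/4217228) - 34940920/356969 = -301633/1054307 - 34940920/356969 = -36946130172817/376354915483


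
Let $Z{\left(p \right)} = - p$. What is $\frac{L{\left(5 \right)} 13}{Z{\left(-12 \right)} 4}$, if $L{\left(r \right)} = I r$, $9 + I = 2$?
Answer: $- \frac{455}{48} \approx -9.4792$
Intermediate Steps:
$I = -7$ ($I = -9 + 2 = -7$)
$L{\left(r \right)} = - 7 r$
$\frac{L{\left(5 \right)} 13}{Z{\left(-12 \right)} 4} = \frac{\left(-7\right) 5 \cdot 13}{\left(-1\right) \left(-12\right) 4} = \frac{\left(-35\right) 13}{12 \cdot 4} = - \frac{455}{48}$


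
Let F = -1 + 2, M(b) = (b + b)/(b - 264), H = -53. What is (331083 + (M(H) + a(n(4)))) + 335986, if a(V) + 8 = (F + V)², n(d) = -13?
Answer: 211504091/317 ≈ 6.6721e+5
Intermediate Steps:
M(b) = 2*b/(-264 + b) (M(b) = (2*b)/(-264 + b) = 2*b/(-264 + b))
F = 1
a(V) = -8 + (1 + V)²
(331083 + (M(H) + a(n(4)))) + 335986 = (331083 + (2*(-53)/(-264 - 53) + (-8 + (1 - 13)²))) + 335986 = (331083 + (2*(-53)/(-317) + (-8 + (-12)²))) + 335986 = (331083 + (2*(-53)*(-1/317) + (-8 + 144))) + 335986 = (331083 + (106/317 + 136)) + 335986 = (331083 + 43218/317) + 335986 = 104996529/317 + 335986 = 211504091/317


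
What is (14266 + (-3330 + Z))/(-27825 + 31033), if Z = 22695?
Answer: 33631/3208 ≈ 10.483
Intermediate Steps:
(14266 + (-3330 + Z))/(-27825 + 31033) = (14266 + (-3330 + 22695))/(-27825 + 31033) = (14266 + 19365)/3208 = 33631*(1/3208) = 33631/3208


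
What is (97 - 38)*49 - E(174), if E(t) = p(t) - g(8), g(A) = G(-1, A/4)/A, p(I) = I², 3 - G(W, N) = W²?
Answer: -109539/4 ≈ -27385.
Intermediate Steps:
G(W, N) = 3 - W²
g(A) = 2/A (g(A) = (3 - 1*(-1)²)/A = (3 - 1*1)/A = (3 - 1)/A = 2/A)
E(t) = -¼ + t² (E(t) = t² - 2/8 = t² - 1*¼ = t² - ¼ = -¼ + t²)
(97 - 38)*49 - E(174) = (97 - 38)*49 - (-¼ + 174²) = 59*49 - (-¼ + 30276) = 2891 - 1*121103/4 = 2891 - 121103/4 = -109539/4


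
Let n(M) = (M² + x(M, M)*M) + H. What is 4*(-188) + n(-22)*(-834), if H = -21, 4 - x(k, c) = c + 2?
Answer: 53458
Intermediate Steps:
x(k, c) = 2 - c (x(k, c) = 4 - (c + 2) = 4 - (2 + c) = 4 + (-2 - c) = 2 - c)
n(M) = -21 + M² + M*(2 - M) (n(M) = (M² + (2 - M)*M) - 21 = (M² + M*(2 - M)) - 21 = -21 + M² + M*(2 - M))
4*(-188) + n(-22)*(-834) = 4*(-188) + (-21 + 2*(-22))*(-834) = -752 + (-21 - 44)*(-834) = -752 - 65*(-834) = -752 + 54210 = 53458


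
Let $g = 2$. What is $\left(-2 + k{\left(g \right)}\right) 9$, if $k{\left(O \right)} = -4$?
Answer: $-54$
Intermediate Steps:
$\left(-2 + k{\left(g \right)}\right) 9 = \left(-2 - 4\right) 9 = \left(-6\right) 9 = -54$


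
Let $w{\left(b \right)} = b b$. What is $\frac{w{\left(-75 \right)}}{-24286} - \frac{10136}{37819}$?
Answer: $- \frac{458894771}{918472234} \approx -0.49963$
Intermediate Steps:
$w{\left(b \right)} = b^{2}$
$\frac{w{\left(-75 \right)}}{-24286} - \frac{10136}{37819} = \frac{\left(-75\right)^{2}}{-24286} - \frac{10136}{37819} = 5625 \left(- \frac{1}{24286}\right) - \frac{10136}{37819} = - \frac{5625}{24286} - \frac{10136}{37819} = - \frac{458894771}{918472234}$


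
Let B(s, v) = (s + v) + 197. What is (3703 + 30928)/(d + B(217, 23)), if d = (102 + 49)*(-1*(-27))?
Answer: 34631/4514 ≈ 7.6719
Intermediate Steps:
B(s, v) = 197 + s + v
d = 4077 (d = 151*27 = 4077)
(3703 + 30928)/(d + B(217, 23)) = (3703 + 30928)/(4077 + (197 + 217 + 23)) = 34631/(4077 + 437) = 34631/4514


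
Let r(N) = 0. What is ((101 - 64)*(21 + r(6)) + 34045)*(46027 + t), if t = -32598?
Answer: 467624638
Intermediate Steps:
((101 - 64)*(21 + r(6)) + 34045)*(46027 + t) = ((101 - 64)*(21 + 0) + 34045)*(46027 - 32598) = (37*21 + 34045)*13429 = (777 + 34045)*13429 = 34822*13429 = 467624638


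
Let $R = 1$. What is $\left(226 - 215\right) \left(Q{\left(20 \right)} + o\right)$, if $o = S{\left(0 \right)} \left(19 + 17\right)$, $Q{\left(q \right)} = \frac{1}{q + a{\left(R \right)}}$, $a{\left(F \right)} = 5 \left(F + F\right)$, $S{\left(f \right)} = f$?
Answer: $\frac{11}{30} \approx 0.36667$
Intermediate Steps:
$a{\left(F \right)} = 10 F$ ($a{\left(F \right)} = 5 \cdot 2 F = 10 F$)
$Q{\left(q \right)} = \frac{1}{10 + q}$ ($Q{\left(q \right)} = \frac{1}{q + 10 \cdot 1} = \frac{1}{q + 10} = \frac{1}{10 + q}$)
$o = 0$ ($o = 0 \left(19 + 17\right) = 0 \cdot 36 = 0$)
$\left(226 - 215\right) \left(Q{\left(20 \right)} + o\right) = \left(226 - 215\right) \left(\frac{1}{10 + 20} + 0\right) = \left(226 - 215\right) \left(\frac{1}{30} + 0\right) = 11 \left(\frac{1}{30} + 0\right) = 11 \cdot \frac{1}{30} = \frac{11}{30}$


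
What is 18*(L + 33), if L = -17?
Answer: 288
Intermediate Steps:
18*(L + 33) = 18*(-17 + 33) = 18*16 = 288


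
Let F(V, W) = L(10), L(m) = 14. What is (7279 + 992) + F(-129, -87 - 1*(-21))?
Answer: 8285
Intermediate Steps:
F(V, W) = 14
(7279 + 992) + F(-129, -87 - 1*(-21)) = (7279 + 992) + 14 = 8271 + 14 = 8285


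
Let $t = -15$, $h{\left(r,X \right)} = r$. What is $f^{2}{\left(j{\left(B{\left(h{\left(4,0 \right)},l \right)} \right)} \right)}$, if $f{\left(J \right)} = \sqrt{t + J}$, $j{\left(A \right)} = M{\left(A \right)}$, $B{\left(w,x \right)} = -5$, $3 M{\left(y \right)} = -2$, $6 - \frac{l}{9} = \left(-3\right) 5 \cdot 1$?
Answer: $- \frac{47}{3} \approx -15.667$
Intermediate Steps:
$l = 189$ ($l = 54 - 9 \left(-3\right) 5 \cdot 1 = 54 - 9 \left(\left(-15\right) 1\right) = 54 - -135 = 54 + 135 = 189$)
$M{\left(y \right)} = - \frac{2}{3}$ ($M{\left(y \right)} = \frac{1}{3} \left(-2\right) = - \frac{2}{3}$)
$j{\left(A \right)} = - \frac{2}{3}$
$f{\left(J \right)} = \sqrt{-15 + J}$
$f^{2}{\left(j{\left(B{\left(h{\left(4,0 \right)},l \right)} \right)} \right)} = \left(\sqrt{-15 - \frac{2}{3}}\right)^{2} = \left(\sqrt{- \frac{47}{3}}\right)^{2} = \left(\frac{i \sqrt{141}}{3}\right)^{2} = - \frac{47}{3}$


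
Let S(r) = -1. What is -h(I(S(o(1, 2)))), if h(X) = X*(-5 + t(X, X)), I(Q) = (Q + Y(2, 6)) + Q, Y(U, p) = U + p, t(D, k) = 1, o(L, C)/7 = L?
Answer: 24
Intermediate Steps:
o(L, C) = 7*L
I(Q) = 8 + 2*Q (I(Q) = (Q + (2 + 6)) + Q = (Q + 8) + Q = (8 + Q) + Q = 8 + 2*Q)
h(X) = -4*X (h(X) = X*(-5 + 1) = X*(-4) = -4*X)
-h(I(S(o(1, 2)))) = -(-4)*(8 + 2*(-1)) = -(-4)*(8 - 2) = -(-4)*6 = -1*(-24) = 24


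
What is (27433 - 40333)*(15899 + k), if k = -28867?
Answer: 167287200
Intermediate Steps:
(27433 - 40333)*(15899 + k) = (27433 - 40333)*(15899 - 28867) = -12900*(-12968) = 167287200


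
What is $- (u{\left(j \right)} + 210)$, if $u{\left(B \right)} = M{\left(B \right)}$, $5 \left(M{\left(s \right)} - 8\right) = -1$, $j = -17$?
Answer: $- \frac{1089}{5} \approx -217.8$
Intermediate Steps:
$M{\left(s \right)} = \frac{39}{5}$ ($M{\left(s \right)} = 8 + \frac{1}{5} \left(-1\right) = 8 - \frac{1}{5} = \frac{39}{5}$)
$u{\left(B \right)} = \frac{39}{5}$
$- (u{\left(j \right)} + 210) = - (\frac{39}{5} + 210) = \left(-1\right) \frac{1089}{5} = - \frac{1089}{5}$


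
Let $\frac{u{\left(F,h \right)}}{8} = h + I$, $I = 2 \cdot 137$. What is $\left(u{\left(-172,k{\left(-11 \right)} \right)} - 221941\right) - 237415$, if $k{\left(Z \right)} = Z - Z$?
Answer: $-457164$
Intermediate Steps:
$I = 274$
$k{\left(Z \right)} = 0$
$u{\left(F,h \right)} = 2192 + 8 h$ ($u{\left(F,h \right)} = 8 \left(h + 274\right) = 8 \left(274 + h\right) = 2192 + 8 h$)
$\left(u{\left(-172,k{\left(-11 \right)} \right)} - 221941\right) - 237415 = \left(\left(2192 + 8 \cdot 0\right) - 221941\right) - 237415 = \left(\left(2192 + 0\right) - 221941\right) - 237415 = \left(2192 - 221941\right) - 237415 = -219749 - 237415 = -457164$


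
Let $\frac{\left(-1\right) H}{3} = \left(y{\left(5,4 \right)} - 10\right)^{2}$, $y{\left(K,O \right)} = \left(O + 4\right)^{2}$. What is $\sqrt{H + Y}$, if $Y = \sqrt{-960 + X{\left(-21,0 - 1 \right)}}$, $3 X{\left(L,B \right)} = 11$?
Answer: $\frac{\sqrt{-78732 + 3 i \sqrt{8607}}}{3} \approx 0.16532 + 93.531 i$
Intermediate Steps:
$X{\left(L,B \right)} = \frac{11}{3}$ ($X{\left(L,B \right)} = \frac{1}{3} \cdot 11 = \frac{11}{3}$)
$Y = \frac{i \sqrt{8607}}{3}$ ($Y = \sqrt{-960 + \frac{11}{3}} = \sqrt{- \frac{2869}{3}} = \frac{i \sqrt{8607}}{3} \approx 30.925 i$)
$y{\left(K,O \right)} = \left(4 + O\right)^{2}$
$H = -8748$ ($H = - 3 \left(\left(4 + 4\right)^{2} - 10\right)^{2} = - 3 \left(8^{2} - 10\right)^{2} = - 3 \left(64 - 10\right)^{2} = - 3 \cdot 54^{2} = \left(-3\right) 2916 = -8748$)
$\sqrt{H + Y} = \sqrt{-8748 + \frac{i \sqrt{8607}}{3}}$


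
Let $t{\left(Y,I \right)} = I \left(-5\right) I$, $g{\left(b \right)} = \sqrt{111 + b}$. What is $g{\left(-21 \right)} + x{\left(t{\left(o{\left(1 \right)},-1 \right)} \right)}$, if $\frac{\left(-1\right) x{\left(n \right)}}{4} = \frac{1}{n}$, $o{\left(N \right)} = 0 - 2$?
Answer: $\frac{4}{5} + 3 \sqrt{10} \approx 10.287$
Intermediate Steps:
$o{\left(N \right)} = -2$ ($o{\left(N \right)} = 0 - 2 = -2$)
$t{\left(Y,I \right)} = - 5 I^{2}$ ($t{\left(Y,I \right)} = - 5 I I = - 5 I^{2}$)
$x{\left(n \right)} = - \frac{4}{n}$
$g{\left(-21 \right)} + x{\left(t{\left(o{\left(1 \right)},-1 \right)} \right)} = \sqrt{111 - 21} - \frac{4}{\left(-5\right) \left(-1\right)^{2}} = \sqrt{90} - \frac{4}{\left(-5\right) 1} = 3 \sqrt{10} - \frac{4}{-5} = 3 \sqrt{10} - - \frac{4}{5} = 3 \sqrt{10} + \frac{4}{5} = \frac{4}{5} + 3 \sqrt{10}$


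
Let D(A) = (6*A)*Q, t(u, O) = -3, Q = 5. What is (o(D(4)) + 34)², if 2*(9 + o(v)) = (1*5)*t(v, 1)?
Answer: 1225/4 ≈ 306.25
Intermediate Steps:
D(A) = 30*A (D(A) = (6*A)*5 = 30*A)
o(v) = -33/2 (o(v) = -9 + ((1*5)*(-3))/2 = -9 + (5*(-3))/2 = -9 + (½)*(-15) = -9 - 15/2 = -33/2)
(o(D(4)) + 34)² = (-33/2 + 34)² = (35/2)² = 1225/4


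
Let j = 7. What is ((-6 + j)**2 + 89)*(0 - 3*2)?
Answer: -540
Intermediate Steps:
((-6 + j)**2 + 89)*(0 - 3*2) = ((-6 + 7)**2 + 89)*(0 - 3*2) = (1**2 + 89)*(0 - 6) = (1 + 89)*(-6) = 90*(-6) = -540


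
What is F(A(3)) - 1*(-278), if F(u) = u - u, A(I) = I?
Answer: 278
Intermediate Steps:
F(u) = 0
F(A(3)) - 1*(-278) = 0 - 1*(-278) = 0 + 278 = 278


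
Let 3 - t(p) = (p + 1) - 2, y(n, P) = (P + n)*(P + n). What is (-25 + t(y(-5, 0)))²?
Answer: 2116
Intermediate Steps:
y(n, P) = (P + n)²
t(p) = 4 - p (t(p) = 3 - ((p + 1) - 2) = 3 - ((1 + p) - 2) = 3 - (-1 + p) = 3 + (1 - p) = 4 - p)
(-25 + t(y(-5, 0)))² = (-25 + (4 - (0 - 5)²))² = (-25 + (4 - 1*(-5)²))² = (-25 + (4 - 1*25))² = (-25 + (4 - 25))² = (-25 - 21)² = (-46)² = 2116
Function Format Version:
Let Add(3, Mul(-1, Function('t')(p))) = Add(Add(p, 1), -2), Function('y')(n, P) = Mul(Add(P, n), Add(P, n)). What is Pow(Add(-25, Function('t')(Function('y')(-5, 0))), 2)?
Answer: 2116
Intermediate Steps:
Function('y')(n, P) = Pow(Add(P, n), 2)
Function('t')(p) = Add(4, Mul(-1, p)) (Function('t')(p) = Add(3, Mul(-1, Add(Add(p, 1), -2))) = Add(3, Mul(-1, Add(Add(1, p), -2))) = Add(3, Mul(-1, Add(-1, p))) = Add(3, Add(1, Mul(-1, p))) = Add(4, Mul(-1, p)))
Pow(Add(-25, Function('t')(Function('y')(-5, 0))), 2) = Pow(Add(-25, Add(4, Mul(-1, Pow(Add(0, -5), 2)))), 2) = Pow(Add(-25, Add(4, Mul(-1, Pow(-5, 2)))), 2) = Pow(Add(-25, Add(4, Mul(-1, 25))), 2) = Pow(Add(-25, Add(4, -25)), 2) = Pow(Add(-25, -21), 2) = Pow(-46, 2) = 2116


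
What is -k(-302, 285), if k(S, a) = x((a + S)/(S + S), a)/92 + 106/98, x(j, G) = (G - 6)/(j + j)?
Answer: -2105767/38318 ≈ -54.955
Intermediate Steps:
x(j, G) = (-6 + G)/(2*j) (x(j, G) = (-6 + G)/((2*j)) = (-6 + G)*(1/(2*j)) = (-6 + G)/(2*j))
k(S, a) = 53/49 + S*(-6 + a)/(92*(S + a)) (k(S, a) = ((-6 + a)/(2*(((a + S)/(S + S)))))/92 + 106/98 = ((-6 + a)/(2*(((S + a)/((2*S))))))*(1/92) + 106*(1/98) = ((-6 + a)/(2*(((S + a)*(1/(2*S))))))*(1/92) + 53/49 = ((-6 + a)/(2*(((S + a)/(2*S)))))*(1/92) + 53/49 = ((2*S/(S + a))*(-6 + a)/2)*(1/92) + 53/49 = (S*(-6 + a)/(S + a))*(1/92) + 53/49 = S*(-6 + a)/(92*(S + a)) + 53/49 = 53/49 + S*(-6 + a)/(92*(S + a)))
-k(-302, 285) = -(4582*(-302) + 4876*285 + 49*(-302)*285)/(4508*(-302 + 285)) = -(-1383764 + 1389660 - 4217430)/(4508*(-17)) = -(-1)*(-4211534)/(4508*17) = -1*2105767/38318 = -2105767/38318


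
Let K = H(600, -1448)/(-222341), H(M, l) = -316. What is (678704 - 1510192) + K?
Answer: -184873873092/222341 ≈ -8.3149e+5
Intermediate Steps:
K = 316/222341 (K = -316/(-222341) = -316*(-1/222341) = 316/222341 ≈ 0.0014212)
(678704 - 1510192) + K = (678704 - 1510192) + 316/222341 = -831488 + 316/222341 = -184873873092/222341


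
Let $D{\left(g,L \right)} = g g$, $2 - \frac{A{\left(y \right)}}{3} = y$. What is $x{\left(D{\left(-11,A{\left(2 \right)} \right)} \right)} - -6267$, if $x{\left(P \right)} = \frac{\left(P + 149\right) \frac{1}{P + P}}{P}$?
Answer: $\frac{91755282}{14641} \approx 6267.0$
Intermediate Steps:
$A{\left(y \right)} = 6 - 3 y$
$D{\left(g,L \right)} = g^{2}$
$x{\left(P \right)} = \frac{149 + P}{2 P^{2}}$ ($x{\left(P \right)} = \frac{\left(149 + P\right) \frac{1}{2 P}}{P} = \frac{\frac{1}{2} \frac{1}{P} \left(149 + P\right)}{P} = \frac{149 + P}{2 P^{2}}$)
$x{\left(D{\left(-11,A{\left(2 \right)} \right)} \right)} - -6267 = \frac{149 + \left(-11\right)^{2}}{2 \cdot 14641} - -6267 = \frac{149 + 121}{2 \cdot 14641} + 6267 = \frac{1}{2} \cdot \frac{1}{14641} \cdot 270 + 6267 = \frac{135}{14641} + 6267 = \frac{91755282}{14641}$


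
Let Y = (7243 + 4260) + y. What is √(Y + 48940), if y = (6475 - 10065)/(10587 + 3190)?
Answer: √11472378218517/13777 ≈ 245.85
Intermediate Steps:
y = -3590/13777 ≈ -0.26058
Y = 158473241/13777 (Y = (7243 + 4260) - 3590/13777 = 11503 - 3590/13777 = 158473241/13777 ≈ 11503.)
√(Y + 48940) = √(158473241/13777 + 48940) = √(832719621/13777) = √11472378218517/13777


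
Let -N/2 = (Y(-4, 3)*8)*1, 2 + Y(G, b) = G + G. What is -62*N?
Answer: -9920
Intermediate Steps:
Y(G, b) = -2 + 2*G (Y(G, b) = -2 + (G + G) = -2 + 2*G)
N = 160 (N = -2*(-2 + 2*(-4))*8 = -2*(-2 - 8)*8 = -2*(-10*8) = -(-160) = -2*(-80) = 160)
-62*N = -62*160 = -9920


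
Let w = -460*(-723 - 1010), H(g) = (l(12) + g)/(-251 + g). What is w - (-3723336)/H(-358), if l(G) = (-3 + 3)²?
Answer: 1276451032/179 ≈ 7.1310e+6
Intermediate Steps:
l(G) = 0 (l(G) = 0² = 0)
H(g) = g/(-251 + g) (H(g) = (0 + g)/(-251 + g) = g/(-251 + g))
w = 797180 (w = -460*(-1733) = 797180)
w - (-3723336)/H(-358) = 797180 - (-3723336)/((-358/(-251 - 358))) = 797180 - (-3723336)/((-358/(-609))) = 797180 - (-3723336)/((-358*(-1/609))) = 797180 - (-3723336)/358/609 = 797180 - (-3723336)*609/358 = 797180 - 1*(-1133755812/179) = 797180 + 1133755812/179 = 1276451032/179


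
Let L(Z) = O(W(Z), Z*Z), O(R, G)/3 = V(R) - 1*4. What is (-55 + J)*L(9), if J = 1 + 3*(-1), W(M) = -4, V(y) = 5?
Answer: -171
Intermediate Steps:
O(R, G) = 3 (O(R, G) = 3*(5 - 1*4) = 3*(5 - 4) = 3*1 = 3)
J = -2 (J = 1 - 3 = -2)
L(Z) = 3
(-55 + J)*L(9) = (-55 - 2)*3 = -57*3 = -171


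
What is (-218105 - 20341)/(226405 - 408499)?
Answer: 39741/30349 ≈ 1.3095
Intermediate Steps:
(-218105 - 20341)/(226405 - 408499) = -238446/(-182094) = -238446*(-1/182094) = 39741/30349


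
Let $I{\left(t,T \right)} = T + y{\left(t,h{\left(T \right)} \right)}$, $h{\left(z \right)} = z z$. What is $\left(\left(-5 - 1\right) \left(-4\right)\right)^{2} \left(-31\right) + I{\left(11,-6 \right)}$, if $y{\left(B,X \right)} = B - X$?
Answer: $-17887$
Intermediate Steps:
$h{\left(z \right)} = z^{2}$
$I{\left(t,T \right)} = T + t - T^{2}$ ($I{\left(t,T \right)} = T - \left(T^{2} - t\right) = T + t - T^{2}$)
$\left(\left(-5 - 1\right) \left(-4\right)\right)^{2} \left(-31\right) + I{\left(11,-6 \right)} = \left(\left(-5 - 1\right) \left(-4\right)\right)^{2} \left(-31\right) - 31 = \left(\left(-6\right) \left(-4\right)\right)^{2} \left(-31\right) - 31 = 24^{2} \left(-31\right) - 31 = 576 \left(-31\right) - 31 = -17856 - 31 = -17887$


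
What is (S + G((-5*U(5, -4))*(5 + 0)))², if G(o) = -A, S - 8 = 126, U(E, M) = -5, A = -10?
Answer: 20736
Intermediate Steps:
S = 134 (S = 8 + 126 = 134)
G(o) = 10 (G(o) = -1*(-10) = 10)
(S + G((-5*U(5, -4))*(5 + 0)))² = (134 + 10)² = 144² = 20736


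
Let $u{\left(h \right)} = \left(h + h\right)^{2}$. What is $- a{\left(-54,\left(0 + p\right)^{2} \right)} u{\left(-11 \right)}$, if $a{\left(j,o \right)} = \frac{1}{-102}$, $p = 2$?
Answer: $\frac{242}{51} \approx 4.7451$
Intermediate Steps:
$a{\left(j,o \right)} = - \frac{1}{102}$
$u{\left(h \right)} = 4 h^{2}$ ($u{\left(h \right)} = \left(2 h\right)^{2} = 4 h^{2}$)
$- a{\left(-54,\left(0 + p\right)^{2} \right)} u{\left(-11 \right)} = - \frac{\left(-1\right) 4 \left(-11\right)^{2}}{102} = - \frac{\left(-1\right) 4 \cdot 121}{102} = - \frac{\left(-1\right) 484}{102} = \left(-1\right) \left(- \frac{242}{51}\right) = \frac{242}{51}$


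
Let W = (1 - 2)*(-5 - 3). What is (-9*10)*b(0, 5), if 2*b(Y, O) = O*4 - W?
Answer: -540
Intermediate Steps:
W = 8 (W = -1*(-8) = 8)
b(Y, O) = -4 + 2*O (b(Y, O) = (O*4 - 1*8)/2 = (4*O - 8)/2 = (-8 + 4*O)/2 = -4 + 2*O)
(-9*10)*b(0, 5) = (-9*10)*(-4 + 2*5) = -90*(-4 + 10) = -90*6 = -540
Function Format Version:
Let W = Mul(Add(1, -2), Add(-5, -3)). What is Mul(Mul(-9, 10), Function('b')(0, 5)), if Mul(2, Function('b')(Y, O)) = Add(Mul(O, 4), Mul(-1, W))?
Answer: -540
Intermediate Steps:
W = 8 (W = Mul(-1, -8) = 8)
Function('b')(Y, O) = Add(-4, Mul(2, O)) (Function('b')(Y, O) = Mul(Rational(1, 2), Add(Mul(O, 4), Mul(-1, 8))) = Mul(Rational(1, 2), Add(Mul(4, O), -8)) = Mul(Rational(1, 2), Add(-8, Mul(4, O))) = Add(-4, Mul(2, O)))
Mul(Mul(-9, 10), Function('b')(0, 5)) = Mul(Mul(-9, 10), Add(-4, Mul(2, 5))) = Mul(-90, Add(-4, 10)) = Mul(-90, 6) = -540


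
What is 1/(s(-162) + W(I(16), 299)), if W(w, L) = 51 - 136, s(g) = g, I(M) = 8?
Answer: -1/247 ≈ -0.0040486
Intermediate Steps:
W(w, L) = -85
1/(s(-162) + W(I(16), 299)) = 1/(-162 - 85) = 1/(-247) = -1/247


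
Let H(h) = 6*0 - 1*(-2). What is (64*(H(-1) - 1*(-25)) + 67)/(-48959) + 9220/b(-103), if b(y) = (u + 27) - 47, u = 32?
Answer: 112845110/146877 ≈ 768.30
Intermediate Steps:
b(y) = 12 (b(y) = (32 + 27) - 47 = 59 - 47 = 12)
H(h) = 2 (H(h) = 0 + 2 = 2)
(64*(H(-1) - 1*(-25)) + 67)/(-48959) + 9220/b(-103) = (64*(2 - 1*(-25)) + 67)/(-48959) + 9220/12 = (64*(2 + 25) + 67)*(-1/48959) + 9220*(1/12) = (64*27 + 67)*(-1/48959) + 2305/3 = (1728 + 67)*(-1/48959) + 2305/3 = 1795*(-1/48959) + 2305/3 = -1795/48959 + 2305/3 = 112845110/146877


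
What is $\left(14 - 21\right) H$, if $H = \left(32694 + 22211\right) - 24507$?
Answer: $-212786$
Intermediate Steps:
$H = 30398$ ($H = 54905 - 24507 = 30398$)
$\left(14 - 21\right) H = \left(14 - 21\right) 30398 = \left(-7\right) 30398 = -212786$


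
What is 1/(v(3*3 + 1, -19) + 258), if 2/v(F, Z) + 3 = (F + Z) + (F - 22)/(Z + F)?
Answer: 16/4125 ≈ 0.0038788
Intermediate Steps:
v(F, Z) = 2/(-3 + F + Z + (-22 + F)/(F + Z)) (v(F, Z) = 2/(-3 + ((F + Z) + (F - 22)/(Z + F))) = 2/(-3 + ((F + Z) + (-22 + F)/(F + Z))) = 2/(-3 + (F + Z + (-22 + F)/(F + Z))) = 2/(-3 + F + Z + (-22 + F)/(F + Z)))
1/(v(3*3 + 1, -19) + 258) = 1/(2*((3*3 + 1) - 19)/(-22 + (3*3 + 1)² + (-19)² - 3*(-19) - 2*(3*3 + 1) + 2*(3*3 + 1)*(-19)) + 258) = 1/(2*((9 + 1) - 19)/(-22 + (9 + 1)² + 361 + 57 - 2*(9 + 1) + 2*(9 + 1)*(-19)) + 258) = 1/(2*(10 - 19)/(-22 + 10² + 361 + 57 - 2*10 + 2*10*(-19)) + 258) = 1/(2*(-9)/(-22 + 100 + 361 + 57 - 20 - 380) + 258) = 1/(2*(-9)/96 + 258) = 1/(2*(1/96)*(-9) + 258) = 1/(-3/16 + 258) = 1/(4125/16) = 16/4125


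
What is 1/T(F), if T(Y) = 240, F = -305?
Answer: 1/240 ≈ 0.0041667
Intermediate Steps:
1/T(F) = 1/240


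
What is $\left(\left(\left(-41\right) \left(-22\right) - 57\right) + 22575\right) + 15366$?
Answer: $38786$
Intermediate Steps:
$\left(\left(\left(-41\right) \left(-22\right) - 57\right) + 22575\right) + 15366 = \left(\left(902 - 57\right) + 22575\right) + 15366 = \left(845 + 22575\right) + 15366 = 23420 + 15366 = 38786$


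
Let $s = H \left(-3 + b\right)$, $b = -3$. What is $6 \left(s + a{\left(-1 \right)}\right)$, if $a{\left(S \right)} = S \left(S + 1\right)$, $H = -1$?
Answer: $36$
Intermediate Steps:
$a{\left(S \right)} = S \left(1 + S\right)$
$s = 6$ ($s = - (-3 - 3) = \left(-1\right) \left(-6\right) = 6$)
$6 \left(s + a{\left(-1 \right)}\right) = 6 \left(6 - \left(1 - 1\right)\right) = 6 \left(6 - 0\right) = 6 \left(6 + 0\right) = 6 \cdot 6 = 36$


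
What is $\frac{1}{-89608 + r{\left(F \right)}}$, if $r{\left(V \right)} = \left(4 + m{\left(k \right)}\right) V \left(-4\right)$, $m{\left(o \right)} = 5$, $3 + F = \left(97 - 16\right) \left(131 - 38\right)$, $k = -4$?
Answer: $- \frac{1}{360688} \approx -2.7725 \cdot 10^{-6}$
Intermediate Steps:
$F = 7530$ ($F = -3 + \left(97 - 16\right) \left(131 - 38\right) = -3 + 81 \cdot 93 = -3 + 7533 = 7530$)
$r{\left(V \right)} = - 36 V$ ($r{\left(V \right)} = \left(4 + 5\right) V \left(-4\right) = 9 \left(- 4 V\right) = - 36 V$)
$\frac{1}{-89608 + r{\left(F \right)}} = \frac{1}{-89608 - 271080} = \frac{1}{-360688} = - \frac{1}{360688}$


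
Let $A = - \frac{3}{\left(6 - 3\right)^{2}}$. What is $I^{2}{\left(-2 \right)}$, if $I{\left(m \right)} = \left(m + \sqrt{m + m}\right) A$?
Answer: $- \frac{8 i}{9} \approx - 0.88889 i$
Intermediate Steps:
$A = - \frac{1}{3}$ ($A = - \frac{3}{3^{2}} = - \frac{3}{9} = \left(-3\right) \frac{1}{9} = - \frac{1}{3} \approx -0.33333$)
$I{\left(m \right)} = - \frac{m}{3} - \frac{\sqrt{2} \sqrt{m}}{3}$ ($I{\left(m \right)} = \left(m + \sqrt{m + m}\right) \left(- \frac{1}{3}\right) = \left(m + \sqrt{2 m}\right) \left(- \frac{1}{3}\right) = \left(m + \sqrt{2} \sqrt{m}\right) \left(- \frac{1}{3}\right) = - \frac{m}{3} - \frac{\sqrt{2} \sqrt{m}}{3}$)
$I^{2}{\left(-2 \right)} = \left(\left(- \frac{1}{3}\right) \left(-2\right) - \frac{\sqrt{2} \sqrt{-2}}{3}\right)^{2} = \left(\frac{2}{3} - \frac{\sqrt{2} i \sqrt{2}}{3}\right)^{2} = \left(\frac{2}{3} - \frac{2 i}{3}\right)^{2}$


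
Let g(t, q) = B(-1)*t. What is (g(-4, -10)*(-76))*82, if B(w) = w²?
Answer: 24928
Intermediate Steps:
g(t, q) = t (g(t, q) = (-1)²*t = 1*t = t)
(g(-4, -10)*(-76))*82 = -4*(-76)*82 = 304*82 = 24928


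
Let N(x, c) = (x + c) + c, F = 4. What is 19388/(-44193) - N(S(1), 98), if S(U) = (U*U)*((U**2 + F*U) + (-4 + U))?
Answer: -8769602/44193 ≈ -198.44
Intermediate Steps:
S(U) = U**2*(-4 + U**2 + 5*U) (S(U) = (U*U)*((U**2 + 4*U) + (-4 + U)) = U**2*(-4 + U**2 + 5*U))
N(x, c) = x + 2*c (N(x, c) = (c + x) + c = x + 2*c)
19388/(-44193) - N(S(1), 98) = 19388/(-44193) - (1**2*(-4 + 1**2 + 5*1) + 2*98) = 19388*(-1/44193) - (1*(-4 + 1 + 5) + 196) = -19388/44193 - (1*2 + 196) = -19388/44193 - (2 + 196) = -19388/44193 - 1*198 = -19388/44193 - 198 = -8769602/44193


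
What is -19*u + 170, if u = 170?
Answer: -3060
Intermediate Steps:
-19*u + 170 = -19*170 + 170 = -3230 + 170 = -3060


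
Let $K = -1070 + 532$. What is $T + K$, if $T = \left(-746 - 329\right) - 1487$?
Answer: $-3100$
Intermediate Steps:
$K = -538$
$T = -2562$ ($T = -1075 - 1487 = -2562$)
$T + K = -2562 - 538 = -3100$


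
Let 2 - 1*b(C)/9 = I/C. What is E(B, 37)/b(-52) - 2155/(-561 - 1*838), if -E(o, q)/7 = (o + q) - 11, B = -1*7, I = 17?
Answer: -7328689/1523511 ≈ -4.8104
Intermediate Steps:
B = -7
b(C) = 18 - 153/C
E(o, q) = 77 - 7*o - 7*q (E(o, q) = -7*((o + q) - 11) = -7*(-11 + o + q) = 77 - 7*o - 7*q)
E(B, 37)/b(-52) - 2155/(-561 - 1*838) = (77 - 7*(-7) - 7*37)/(18 - 153/(-52)) - 2155/(-561 - 1*838) = (77 + 49 - 259)/(18 - 153*(-1/52)) - 2155/(-561 - 838) = -133/(18 + 153/52) - 2155/(-1399) = -133/1089/52 - 2155*(-1/1399) = -133*52/1089 + 2155/1399 = -6916/1089 + 2155/1399 = -7328689/1523511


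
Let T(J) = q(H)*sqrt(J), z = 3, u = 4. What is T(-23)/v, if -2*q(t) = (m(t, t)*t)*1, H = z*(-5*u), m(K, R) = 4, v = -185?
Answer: -24*I*sqrt(23)/37 ≈ -3.1108*I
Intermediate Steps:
H = -60 (H = 3*(-5*4) = 3*(-20) = -60)
q(t) = -2*t (q(t) = -4*t/2 = -2*t)
T(J) = 120*sqrt(J) (T(J) = (-2*(-60))*sqrt(J) = 120*sqrt(J))
T(-23)/v = (120*sqrt(-23))/(-185) = (120*(I*sqrt(23)))*(-1/185) = (120*I*sqrt(23))*(-1/185) = -24*I*sqrt(23)/37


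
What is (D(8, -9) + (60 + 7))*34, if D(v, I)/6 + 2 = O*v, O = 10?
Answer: 18190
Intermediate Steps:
D(v, I) = -12 + 60*v (D(v, I) = -12 + 6*(10*v) = -12 + 60*v)
(D(8, -9) + (60 + 7))*34 = ((-12 + 60*8) + (60 + 7))*34 = ((-12 + 480) + 67)*34 = (468 + 67)*34 = 535*34 = 18190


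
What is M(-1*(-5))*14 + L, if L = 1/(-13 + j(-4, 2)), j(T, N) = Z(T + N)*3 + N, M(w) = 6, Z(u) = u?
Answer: 1427/17 ≈ 83.941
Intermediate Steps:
j(T, N) = 3*T + 4*N (j(T, N) = (T + N)*3 + N = (N + T)*3 + N = (3*N + 3*T) + N = 3*T + 4*N)
L = -1/17 (L = 1/(-13 + (3*(-4) + 4*2)) = 1/(-13 + (-12 + 8)) = 1/(-13 - 4) = 1/(-17) = -1/17 ≈ -0.058824)
M(-1*(-5))*14 + L = 6*14 - 1/17 = 84 - 1/17 = 1427/17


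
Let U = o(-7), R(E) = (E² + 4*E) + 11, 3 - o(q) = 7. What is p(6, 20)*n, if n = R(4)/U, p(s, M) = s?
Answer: -129/2 ≈ -64.500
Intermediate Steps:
o(q) = -4 (o(q) = 3 - 1*7 = 3 - 7 = -4)
R(E) = 11 + E² + 4*E
U = -4
n = -43/4 (n = (11 + 4² + 4*4)/(-4) = (11 + 16 + 16)*(-¼) = 43*(-¼) = -43/4 ≈ -10.750)
p(6, 20)*n = 6*(-43/4) = -129/2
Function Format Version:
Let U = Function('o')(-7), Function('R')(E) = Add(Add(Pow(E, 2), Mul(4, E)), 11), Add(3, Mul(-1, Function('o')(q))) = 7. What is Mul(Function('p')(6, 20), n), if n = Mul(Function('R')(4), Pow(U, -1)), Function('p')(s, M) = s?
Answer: Rational(-129, 2) ≈ -64.500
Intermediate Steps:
Function('o')(q) = -4 (Function('o')(q) = Add(3, Mul(-1, 7)) = Add(3, -7) = -4)
Function('R')(E) = Add(11, Pow(E, 2), Mul(4, E))
U = -4
n = Rational(-43, 4) (n = Mul(Add(11, Pow(4, 2), Mul(4, 4)), Pow(-4, -1)) = Mul(Add(11, 16, 16), Rational(-1, 4)) = Mul(43, Rational(-1, 4)) = Rational(-43, 4) ≈ -10.750)
Mul(Function('p')(6, 20), n) = Mul(6, Rational(-43, 4)) = Rational(-129, 2)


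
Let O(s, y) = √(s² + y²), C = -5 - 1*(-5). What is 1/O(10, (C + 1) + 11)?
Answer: √61/122 ≈ 0.064018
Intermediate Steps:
C = 0 (C = -5 + 5 = 0)
1/O(10, (C + 1) + 11) = 1/(√(10² + ((0 + 1) + 11)²)) = 1/(√(100 + (1 + 11)²)) = 1/(√(100 + 12²)) = 1/(√(100 + 144)) = 1/(√244) = 1/(2*√61) = √61/122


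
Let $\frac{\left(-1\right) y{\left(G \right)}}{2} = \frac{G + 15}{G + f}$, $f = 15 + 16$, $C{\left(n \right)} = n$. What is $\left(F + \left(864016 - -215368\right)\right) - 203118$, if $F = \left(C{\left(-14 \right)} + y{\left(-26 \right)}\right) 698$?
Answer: $\frac{4347826}{5} \approx 8.6957 \cdot 10^{5}$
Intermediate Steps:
$f = 31$
$y{\left(G \right)} = - \frac{2 \left(15 + G\right)}{31 + G}$ ($y{\left(G \right)} = - 2 \frac{G + 15}{G + 31} = - 2 \frac{15 + G}{31 + G} = - \frac{2 \left(15 + G\right)}{31 + G}$)
$F = - \frac{33504}{5}$ ($F = \left(-14 + \frac{2 \left(-15 - -26\right)}{31 - 26}\right) 698 = \left(-14 + \frac{2 \left(-15 + 26\right)}{5}\right) 698 = \left(-14 + 2 \cdot \frac{1}{5} \cdot 11\right) 698 = \left(-14 + \frac{22}{5}\right) 698 = \left(- \frac{48}{5}\right) 698 = - \frac{33504}{5} \approx -6700.8$)
$\left(F + \left(864016 - -215368\right)\right) - 203118 = \left(- \frac{33504}{5} + \left(864016 - -215368\right)\right) - 203118 = \left(- \frac{33504}{5} + \left(864016 + 215368\right)\right) - 203118 = \left(- \frac{33504}{5} + 1079384\right) - 203118 = \frac{5363416}{5} - 203118 = \frac{4347826}{5}$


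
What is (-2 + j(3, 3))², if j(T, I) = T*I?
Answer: 49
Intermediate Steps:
j(T, I) = I*T
(-2 + j(3, 3))² = (-2 + 3*3)² = (-2 + 9)² = 7² = 49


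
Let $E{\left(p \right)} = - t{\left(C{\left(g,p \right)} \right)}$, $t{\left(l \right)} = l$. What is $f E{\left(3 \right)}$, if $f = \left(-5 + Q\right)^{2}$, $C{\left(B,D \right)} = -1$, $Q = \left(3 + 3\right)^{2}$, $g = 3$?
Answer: $961$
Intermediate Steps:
$Q = 36$ ($Q = 6^{2} = 36$)
$E{\left(p \right)} = 1$ ($E{\left(p \right)} = \left(-1\right) \left(-1\right) = 1$)
$f = 961$ ($f = \left(-5 + 36\right)^{2} = 31^{2} = 961$)
$f E{\left(3 \right)} = 961 \cdot 1 = 961$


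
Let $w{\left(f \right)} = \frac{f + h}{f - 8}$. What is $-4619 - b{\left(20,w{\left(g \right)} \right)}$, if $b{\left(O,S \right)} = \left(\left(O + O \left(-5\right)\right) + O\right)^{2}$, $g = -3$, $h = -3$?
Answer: $-8219$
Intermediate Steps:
$w{\left(f \right)} = \frac{-3 + f}{-8 + f}$ ($w{\left(f \right)} = \frac{f - 3}{f - 8} = \frac{-3 + f}{-8 + f}$)
$b{\left(O,S \right)} = 9 O^{2}$ ($b{\left(O,S \right)} = \left(\left(O - 5 O\right) + O\right)^{2} = \left(- 4 O + O\right)^{2} = \left(- 3 O\right)^{2} = 9 O^{2}$)
$-4619 - b{\left(20,w{\left(g \right)} \right)} = -4619 - 9 \cdot 20^{2} = -4619 - 9 \cdot 400 = -4619 - 3600 = -8219$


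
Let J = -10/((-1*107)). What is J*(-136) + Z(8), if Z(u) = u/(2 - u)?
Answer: -4508/321 ≈ -14.044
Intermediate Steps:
J = 10/107 (J = -10/(-107) = -10*(-1/107) = 10/107 ≈ 0.093458)
J*(-136) + Z(8) = (10/107)*(-136) - 1*8/(-2 + 8) = -1360/107 - 1*8/6 = -1360/107 - 1*8*⅙ = -1360/107 - 4/3 = -4508/321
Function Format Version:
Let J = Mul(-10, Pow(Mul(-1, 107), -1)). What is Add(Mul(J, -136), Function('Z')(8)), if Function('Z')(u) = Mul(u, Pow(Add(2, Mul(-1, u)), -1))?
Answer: Rational(-4508, 321) ≈ -14.044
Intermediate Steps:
J = Rational(10, 107) (J = Mul(-10, Pow(-107, -1)) = Mul(-10, Rational(-1, 107)) = Rational(10, 107) ≈ 0.093458)
Add(Mul(J, -136), Function('Z')(8)) = Add(Mul(Rational(10, 107), -136), Mul(-1, 8, Pow(Add(-2, 8), -1))) = Add(Rational(-1360, 107), Mul(-1, 8, Pow(6, -1))) = Add(Rational(-1360, 107), Mul(-1, 8, Rational(1, 6))) = Add(Rational(-1360, 107), Rational(-4, 3)) = Rational(-4508, 321)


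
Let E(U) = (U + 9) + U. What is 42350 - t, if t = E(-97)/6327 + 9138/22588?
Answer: 81788729071/1931274 ≈ 42350.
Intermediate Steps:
E(U) = 9 + 2*U (E(U) = (9 + U) + U = 9 + 2*U)
t = 724829/1931274 (t = (9 + 2*(-97))/6327 + 9138/22588 = (9 - 194)*(1/6327) + 9138*(1/22588) = -185*1/6327 + 4569/11294 = -5/171 + 4569/11294 = 724829/1931274 ≈ 0.37531)
42350 - t = 42350 - 1*724829/1931274 = 42350 - 724829/1931274 = 81788729071/1931274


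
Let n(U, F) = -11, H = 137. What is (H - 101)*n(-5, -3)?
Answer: -396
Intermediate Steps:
(H - 101)*n(-5, -3) = (137 - 101)*(-11) = 36*(-11) = -396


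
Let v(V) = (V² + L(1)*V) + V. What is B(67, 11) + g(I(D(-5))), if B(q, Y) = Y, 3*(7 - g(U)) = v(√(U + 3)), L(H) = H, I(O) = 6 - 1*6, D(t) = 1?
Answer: 17 - 2*√3/3 ≈ 15.845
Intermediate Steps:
I(O) = 0 (I(O) = 6 - 6 = 0)
v(V) = V² + 2*V (v(V) = (V² + 1*V) + V = (V² + V) + V = (V + V²) + V = V² + 2*V)
g(U) = 7 - √(3 + U)*(2 + √(3 + U))/3 (g(U) = 7 - √(U + 3)*(2 + √(U + 3))/3 = 7 - √(3 + U)*(2 + √(3 + U))/3)
B(67, 11) + g(I(D(-5))) = 11 + (6 - 2*√(3 + 0)/3 - ⅓*0) = 11 + (6 - 2*√3/3 + 0) = 11 + (6 - 2*√3/3) = 17 - 2*√3/3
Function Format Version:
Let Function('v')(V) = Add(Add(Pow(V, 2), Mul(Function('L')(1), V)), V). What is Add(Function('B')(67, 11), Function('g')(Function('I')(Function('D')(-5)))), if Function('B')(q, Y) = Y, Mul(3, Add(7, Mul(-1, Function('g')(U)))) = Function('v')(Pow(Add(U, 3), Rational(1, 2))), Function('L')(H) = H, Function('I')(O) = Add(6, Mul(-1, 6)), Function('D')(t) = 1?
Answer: Add(17, Mul(Rational(-2, 3), Pow(3, Rational(1, 2)))) ≈ 15.845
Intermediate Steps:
Function('I')(O) = 0 (Function('I')(O) = Add(6, -6) = 0)
Function('v')(V) = Add(Pow(V, 2), Mul(2, V)) (Function('v')(V) = Add(Add(Pow(V, 2), Mul(1, V)), V) = Add(Add(Pow(V, 2), V), V) = Add(Add(V, Pow(V, 2)), V) = Add(Pow(V, 2), Mul(2, V)))
Function('g')(U) = Add(7, Mul(Rational(-1, 3), Pow(Add(3, U), Rational(1, 2)), Add(2, Pow(Add(3, U), Rational(1, 2))))) (Function('g')(U) = Add(7, Mul(Rational(-1, 3), Mul(Pow(Add(U, 3), Rational(1, 2)), Add(2, Pow(Add(U, 3), Rational(1, 2)))))) = Add(7, Mul(Rational(-1, 3), Mul(Pow(Add(3, U), Rational(1, 2)), Add(2, Pow(Add(3, U), Rational(1, 2)))))) = Add(7, Mul(Rational(-1, 3), Pow(Add(3, U), Rational(1, 2)), Add(2, Pow(Add(3, U), Rational(1, 2))))))
Add(Function('B')(67, 11), Function('g')(Function('I')(Function('D')(-5)))) = Add(11, Add(6, Mul(Rational(-2, 3), Pow(Add(3, 0), Rational(1, 2))), Mul(Rational(-1, 3), 0))) = Add(11, Add(6, Mul(Rational(-2, 3), Pow(3, Rational(1, 2))), 0)) = Add(11, Add(6, Mul(Rational(-2, 3), Pow(3, Rational(1, 2))))) = Add(17, Mul(Rational(-2, 3), Pow(3, Rational(1, 2))))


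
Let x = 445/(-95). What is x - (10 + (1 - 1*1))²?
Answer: -1989/19 ≈ -104.68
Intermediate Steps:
x = -89/19 (x = 445*(-1/95) = -89/19 ≈ -4.6842)
x - (10 + (1 - 1*1))² = -89/19 - (10 + (1 - 1*1))² = -89/19 - (10 + (1 - 1))² = -89/19 - (10 + 0)² = -89/19 - 1*10² = -89/19 - 1*100 = -89/19 - 100 = -1989/19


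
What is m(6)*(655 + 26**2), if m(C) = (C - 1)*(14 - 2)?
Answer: 79860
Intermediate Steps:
m(C) = -12 + 12*C (m(C) = (-1 + C)*12 = -12 + 12*C)
m(6)*(655 + 26**2) = (-12 + 12*6)*(655 + 26**2) = (-12 + 72)*(655 + 676) = 60*1331 = 79860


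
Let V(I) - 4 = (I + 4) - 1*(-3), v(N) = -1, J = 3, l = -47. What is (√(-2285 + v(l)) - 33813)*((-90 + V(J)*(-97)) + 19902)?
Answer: -623985102 + 55362*I*√254 ≈ -6.2398e+8 + 8.8233e+5*I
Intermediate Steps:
V(I) = 11 + I (V(I) = 4 + ((I + 4) - 1*(-3)) = 4 + ((4 + I) + 3) = 4 + (7 + I) = 11 + I)
(√(-2285 + v(l)) - 33813)*((-90 + V(J)*(-97)) + 19902) = (√(-2285 - 1) - 33813)*((-90 + (11 + 3)*(-97)) + 19902) = (√(-2286) - 33813)*((-90 + 14*(-97)) + 19902) = (3*I*√254 - 33813)*((-90 - 1358) + 19902) = (-33813 + 3*I*√254)*(-1448 + 19902) = (-33813 + 3*I*√254)*18454 = -623985102 + 55362*I*√254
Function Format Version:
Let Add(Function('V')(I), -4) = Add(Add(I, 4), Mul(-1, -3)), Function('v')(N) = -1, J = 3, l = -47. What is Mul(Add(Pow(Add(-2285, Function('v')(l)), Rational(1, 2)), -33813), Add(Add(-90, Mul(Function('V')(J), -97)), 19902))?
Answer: Add(-623985102, Mul(55362, I, Pow(254, Rational(1, 2)))) ≈ Add(-6.2398e+8, Mul(8.8233e+5, I))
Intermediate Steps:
Function('V')(I) = Add(11, I) (Function('V')(I) = Add(4, Add(Add(I, 4), Mul(-1, -3))) = Add(4, Add(Add(4, I), 3)) = Add(4, Add(7, I)) = Add(11, I))
Mul(Add(Pow(Add(-2285, Function('v')(l)), Rational(1, 2)), -33813), Add(Add(-90, Mul(Function('V')(J), -97)), 19902)) = Mul(Add(Pow(Add(-2285, -1), Rational(1, 2)), -33813), Add(Add(-90, Mul(Add(11, 3), -97)), 19902)) = Mul(Add(Pow(-2286, Rational(1, 2)), -33813), Add(Add(-90, Mul(14, -97)), 19902)) = Mul(Add(Mul(3, I, Pow(254, Rational(1, 2))), -33813), Add(Add(-90, -1358), 19902)) = Mul(Add(-33813, Mul(3, I, Pow(254, Rational(1, 2)))), Add(-1448, 19902)) = Mul(Add(-33813, Mul(3, I, Pow(254, Rational(1, 2)))), 18454) = Add(-623985102, Mul(55362, I, Pow(254, Rational(1, 2))))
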